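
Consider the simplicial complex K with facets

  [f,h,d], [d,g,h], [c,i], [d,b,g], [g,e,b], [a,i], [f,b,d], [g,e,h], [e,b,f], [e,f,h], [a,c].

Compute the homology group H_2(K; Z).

H_2 ≅ Z.

Take the total order a < b < c < d < e < f < g < h < i on the vertex set. Then K (dimension 2) consists of the simplices:

  0-simplices (9): a, b, c, d, e, f, g, h, i
  1-simplices (15): ac, ai, bd, be, bf, bg, ci, df, dg, dh, ef, eg, eh, fh, gh
  2-simplices (8): bdf, bdg, bef, beg, dfh, dgh, efh, egh

Hence C_0 ≅ Z^9, C_1 ≅ Z^15, C_2 ≅ Z^8.

∂_1: C_1 → C_0 sends each edge [p,q] (with p < q) to q − p.
The resulting 9×15 matrix has rank 7, and its Smith normal form has invariant factors (1,1,1,1,1,1,1).

The boundary map ∂_2: C_2 → C_1 acts by ∂[p,q,r] = [q,r] − [p,r] + [p,q]. For instance
  ∂dfh = fh − dh + df,
  ∂bef = ef − bf + be.
The 15×8 boundary matrix has rank 7 and Smith normal form diag(1,1,1,1,1,1,1).

Reading off H_k = ker ∂_k / im ∂_{k+1}:

  H_2: rank ker ∂_2 − rank ∂_3 = (8 − 7) − 0 = 1, and there is no ∂_3, so H_2 ≅ Z.

(K is a triangulation of the disjoint union of the 2-sphere S^2 and the circle S^1.)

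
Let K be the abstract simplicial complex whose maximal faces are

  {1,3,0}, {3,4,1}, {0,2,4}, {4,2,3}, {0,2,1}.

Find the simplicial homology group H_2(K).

H_2 = 0.

Take the total order 0 < 1 < 2 < 3 < 4 on the vertex set. Then K (dimension 2) consists of the simplices:

  0-simplices (5): [0], [1], [2], [3], [4]
  1-simplices (10): [0,1], [0,2], [0,3], [0,4], [1,2], [1,3], [1,4], [2,3], [2,4], [3,4]
  2-simplices (5): [0,1,2], [0,1,3], [0,2,4], [1,3,4], [2,3,4]

so the chain groups are C_0 ≅ Z^5, C_1 ≅ Z^10, C_2 ≅ Z^5.

The boundary map ∂_1: C_1 → C_0 maps an edge to its endpoints' difference, ∂[p,q] = q − p. For instance
  ∂[0,3] = [3] − [0].
This gives a 5×10 integer matrix of rank 4; reducing to Smith normal form yields diagonal entries (1,1,1,1).

Boundary ∂_2: C_2 → C_1 maps a triangle to the signed sum of its edges. For instance
  ∂[1,3,4] = [3,4] − [1,4] + [1,3],
  ∂[0,2,4] = [2,4] − [0,4] + [0,2].
The resulting 10×5 matrix has rank 5, and its Smith normal form has invariant factors (1,1,1,1,1).

Reading off H_k = ker ∂_k / im ∂_{k+1}:

  H_2: rank ker ∂_2 − rank ∂_3 = (5 − 5) − 0 = 0, and there is no ∂_3, so H_2 ≅ 0.

(K is a triangulation of the Möbius band.)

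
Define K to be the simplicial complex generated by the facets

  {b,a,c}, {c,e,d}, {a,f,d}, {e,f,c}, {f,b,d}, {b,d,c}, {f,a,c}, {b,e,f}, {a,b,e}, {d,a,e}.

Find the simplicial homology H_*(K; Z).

Take the total order a < b < c < d < e < f on the vertex set. Then K (dimension 2) consists of the simplices:

  0-simplices (6): a, b, c, d, e, f
  1-simplices (15): ab, ac, ad, ae, af, bc, bd, be, bf, cd, ce, cf, de, df, ef
  2-simplices (10): abc, abe, acf, ade, adf, bcd, bdf, bef, cde, cef

so the chain groups are C_0 ≅ Z^6, C_1 ≅ Z^15, C_2 ≅ Z^10.

Boundary ∂_1: C_1 → C_0 sends each edge [p,q] (with p < q) to q − p. For instance
  ∂ef = f − e.
This gives a 6×15 integer matrix of rank 5; reducing to Smith normal form yields diagonal entries (1,1,1,1,1).

∂_2: C_2 → C_1 maps a triangle to the signed sum of its edges. For instance
  ∂abe = be − ae + ab,
  ∂adf = df − af + ad.
As a 15×10 matrix over Z this has rank 10, with invariant factors (1,1,1,1,1,1,1,1,1,2).

From H_k ≅ ker(∂_k) / im(∂_{k+1}) we obtain:

  H_0: rank C_0 − rank ∂_1 = 6 − 5 = 1, and the invariant factors of ∂_1 are all 1, so H_0 ≅ Z.
  H_1: rank ker ∂_1 − rank ∂_2 = (15 − 5) − 10 = 0, and ∂_2 has invariant factor 2 > 1, so H_1 ≅ Z/2Z.
  H_2: rank ker ∂_2 − rank ∂_3 = (10 − 10) − 0 = 0, and there is no ∂_3, so H_2 ≅ 0.

As a check, the Euler characteristic is 6 − 15 + 10 = 1, which agrees with 1 − 0 + 0 = 1.
(K is a triangulation of the real projective plane RP^2.)

H_0 ≅ Z,  H_1 ≅ Z/2Z,  H_2 = 0.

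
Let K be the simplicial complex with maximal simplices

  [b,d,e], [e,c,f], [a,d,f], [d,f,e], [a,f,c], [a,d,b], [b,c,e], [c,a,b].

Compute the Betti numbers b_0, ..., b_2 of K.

b_0 = 1, b_1 = 0, b_2 = 1.

Order the vertices as a < b < c < d < e < f. Listing each simplex with vertices in this order, K has dimension 2 with simplices:

  0-simplices (6): a, b, c, d, e, f
  1-simplices (12): ab, ac, ad, af, bc, bd, be, ce, cf, de, df, ef
  2-simplices (8): abc, abd, acf, adf, bce, bde, cef, def

giving chain groups C_0 ≅ Z^6, C_1 ≅ Z^12, C_2 ≅ Z^8.

The boundary map ∂_1: C_1 → C_0 is given by ∂[p,q] = [q] − [p]. For instance
  ∂be = e − b.
The 6×12 boundary matrix has rank 5 and Smith normal form diag(1,1,1,1,1).

The boundary map ∂_2: C_2 → C_1 maps a triangle to the signed sum of its edges. For instance
  ∂acf = cf − af + ac,
  ∂def = ef − df + de.
This gives a 12×8 integer matrix of rank 7; reducing to Smith normal form yields diagonal entries (1,1,1,1,1,1,1).

Now H_k = ker ∂_k / im ∂_{k+1}, so:

  H_0: rank C_0 − rank ∂_1 = 6 − 5 = 1, and the invariant factors of ∂_1 are all 1, so H_0 = Z.
  H_1: rank ker ∂_1 − rank ∂_2 = (12 − 5) − 7 = 0, and the invariant factors of ∂_2 are all 1, so H_1 = 0.
  H_2: rank ker ∂_2 − rank ∂_3 = (8 − 7) − 0 = 1, and there is no ∂_3, so H_2 = Z.

As a check, the Euler characteristic is 6 − 12 + 8 = 2, which agrees with 1 − 0 + 1 = 2.

Hence the Betti numbers are b_0 = 1, b_1 = 0, b_2 = 1.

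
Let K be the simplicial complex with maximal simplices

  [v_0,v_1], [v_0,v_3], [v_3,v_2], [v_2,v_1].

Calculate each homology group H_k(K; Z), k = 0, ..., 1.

H_0 = Z,  H_1 = Z.

K has 4 vertices, 4 edges.
rank ∂_0 = 0, rank ∂_1 = 3 ⇒ b_0 = 4 − 0 − 3 = 1; all invariant factors of ∂_1 are 1 so no torsion. So H_0 = Z.
rank ∂_1 = 3, rank ∂_2 = 0 ⇒ b_1 = 4 − 3 − 0 = 1. So H_1 = Z.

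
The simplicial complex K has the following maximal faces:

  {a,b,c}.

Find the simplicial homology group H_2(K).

Take the total order a < b < c on the vertex set. Then K (dimension 2) consists of the simplices:

  0-simplices (3): a, b, c
  1-simplices (3): ab, ac, bc
  2-simplices (1): abc

giving chain groups C_0 ≅ Z^3, C_1 ≅ Z^3, C_2 ≅ Z^1.

∂_1: C_1 → C_0 sends each edge [p,q] (with p < q) to q − p.
As a 3×3 matrix over Z this has rank 2, with invariant factors (1,1).

The boundary map ∂_2: C_2 → C_1 sends each 2-simplex [p,q,r] to [q,r] − [p,r] + [p,q]. For instance
  ∂abc = bc − ac + ab.
The resulting 3×1 matrix has rank 1, and its Smith normal form has invariant factors (1).

Reading off H_k = ker ∂_k / im ∂_{k+1}:

  H_2: rank ker ∂_2 − rank ∂_3 = (1 − 1) − 0 = 0, and there is no ∂_3, so H_2 = 0.

(K is a triangulation of the 2-simplex.)

H_2 = 0.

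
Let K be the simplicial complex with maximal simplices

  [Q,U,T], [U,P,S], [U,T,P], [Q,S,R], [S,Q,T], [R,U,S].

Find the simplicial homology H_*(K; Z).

Take the total order P < Q < R < S < T < U on the vertex set. Then K (dimension 2) consists of the simplices:

  0-simplices (6): P, Q, R, S, T, U
  1-simplices (12): PS, PT, PU, QR, QS, QT, QU, RS, RU, ST, SU, TU
  2-simplices (6): PSU, PTU, QRS, QST, QTU, RSU

so the chain groups are C_0 ≅ Z^6, C_1 ≅ Z^12, C_2 ≅ Z^6.

Boundary ∂_1: C_1 → C_0 sends each edge [p,q] (with p < q) to q − p. For instance
  ∂RU = U − R.
The resulting 6×12 matrix has rank 5, and its Smith normal form has invariant factors (1,1,1,1,1).

∂_2: C_2 → C_1 sends each 2-simplex [p,q,r] to [q,r] − [p,r] + [p,q]. For instance
  ∂QRS = RS − QS + QR,
  ∂PSU = SU − PU + PS.
The resulting 12×6 matrix has rank 6, and its Smith normal form has invariant factors (1,1,1,1,1,1).

Computing H_k = (kernel of ∂_k) / (image of ∂_{k+1}):

  H_0: rank C_0 − rank ∂_1 = 6 − 5 = 1, and the invariant factors of ∂_1 are all 1, so H_0 ≅ Z.
  H_1: rank ker ∂_1 − rank ∂_2 = (12 − 5) − 6 = 1, and the invariant factors of ∂_2 are all 1, so H_1 ≅ Z.
  H_2: rank ker ∂_2 − rank ∂_3 = (6 − 6) − 0 = 0, and there is no ∂_3, so H_2 ≅ 0.

H_0 = Z,  H_1 = Z,  H_2 = 0.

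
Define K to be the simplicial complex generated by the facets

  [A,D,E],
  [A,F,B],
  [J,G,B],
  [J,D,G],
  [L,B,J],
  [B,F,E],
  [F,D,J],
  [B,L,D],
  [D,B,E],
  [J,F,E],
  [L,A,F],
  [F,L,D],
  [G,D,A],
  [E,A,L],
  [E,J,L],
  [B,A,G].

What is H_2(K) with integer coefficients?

Fix the vertex order A < B < D < E < F < G < J < L and write every simplex with vertices in increasing order. Then dim K = 2 and the simplices of K are:

  0-simplices (8): A, B, D, E, F, G, J, L
  1-simplices (24): AB, AD, AE, AF, AG, AL, BD, BE, BF, BG, BJ, BL, DE, DF, DG, DJ, DL, EF, EJ, EL, FJ, FL, GJ, JL
  2-simplices (16): ABF, ABG, ADE, ADG, AEL, AFL, BDE, BDL, BEF, BGJ, BJL, DFJ, DFL, DGJ, EFJ, EJL

so the chain groups are C_0 ≅ Z^8, C_1 ≅ Z^24, C_2 ≅ Z^16.

∂_1: C_1 → C_0 sends each edge [p,q] (with p < q) to q − p. For instance
  ∂BL = L − B.
As a 8×24 matrix over Z this has rank 7, with invariant factors (1,1,1,1,1,1,1).

The boundary map ∂_2: C_2 → C_1 maps a triangle to the signed sum of its edges. For instance
  ∂EFJ = FJ − EJ + EF,
  ∂BEF = EF − BF + BE.
The 24×16 boundary matrix has rank 15 and Smith normal form diag(1,1,1,1,1,1,1,1,1,1,1,1,1,1,1).

From H_k ≅ ker(∂_k) / im(∂_{k+1}) we obtain:

  H_2: rank ker ∂_2 − rank ∂_3 = (16 − 15) − 0 = 1, and there is no ∂_3, so H_2 = Z.

H_2 ≅ Z.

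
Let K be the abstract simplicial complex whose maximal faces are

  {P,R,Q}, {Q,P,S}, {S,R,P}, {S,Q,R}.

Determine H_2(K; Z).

H_2 = Z.

Fix the vertex order P < Q < R < S and write every simplex with vertices in increasing order. Then dim K = 2 and the simplices of K are:

  0-simplices (4): P, Q, R, S
  1-simplices (6): PQ, PR, PS, QR, QS, RS
  2-simplices (4): PQR, PQS, PRS, QRS

so the chain groups are C_0 ≅ Z^4, C_1 ≅ Z^6, C_2 ≅ Z^4.

The boundary map ∂_1: C_1 → C_0 sends each edge [p,q] (with p < q) to q − p. For instance
  ∂PQ = Q − P.
The 4×6 boundary matrix has rank 3 and Smith normal form diag(1,1,1).

The boundary map ∂_2: C_2 → C_1 sends each 2-simplex [p,q,r] to [q,r] − [p,r] + [p,q]. For instance
  ∂QRS = RS − QS + QR,
  ∂PQS = QS − PS + PQ.
As a 6×4 matrix over Z this has rank 3, with invariant factors (1,1,1).

From H_k ≅ ker(∂_k) / im(∂_{k+1}) we obtain:

  H_2: rank ker ∂_2 − rank ∂_3 = (4 − 3) − 0 = 1, and there is no ∂_3, so H_2 ≅ Z.

(K is a triangulation of the 2-sphere S^2.)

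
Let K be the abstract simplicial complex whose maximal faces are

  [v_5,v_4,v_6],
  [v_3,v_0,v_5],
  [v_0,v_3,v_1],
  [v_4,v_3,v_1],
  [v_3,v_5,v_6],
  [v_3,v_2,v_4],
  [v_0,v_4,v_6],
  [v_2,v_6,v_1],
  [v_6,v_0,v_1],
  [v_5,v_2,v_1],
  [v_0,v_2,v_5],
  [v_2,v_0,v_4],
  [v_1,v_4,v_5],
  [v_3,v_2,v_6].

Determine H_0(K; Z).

H_0 ≅ Z.

Fix the vertex order v_0 < v_1 < v_2 < v_3 < v_4 < v_5 < v_6 and write every simplex with vertices in increasing order. Then dim K = 2 and the simplices of K are:

  0-simplices (7): [v_0], [v_1], [v_2], [v_3], [v_4], [v_5], [v_6]
  1-simplices (21): (21 of them)
  2-simplices (14): (14 of them)

so the chain groups are C_0 ≅ Z^7, C_1 ≅ Z^21, C_2 ≅ Z^14.

∂_1: C_1 → C_0 is given by ∂[p,q] = [q] − [p].
The 7×21 boundary matrix has rank 6 and Smith normal form diag(1,1,1,1,1,1).

The boundary map ∂_2: C_2 → C_1 acts by ∂[p,q,r] = [q,r] − [p,r] + [p,q]. For instance
  ∂[v_0,v_2,v_4] = [v_2,v_4] − [v_0,v_4] + [v_0,v_2],
  ∂[v_2,v_3,v_6] = [v_3,v_6] − [v_2,v_6] + [v_2,v_3].
The 21×14 boundary matrix has rank 13 and Smith normal form diag(1,1,1,1,1,1,1,1,1,1,1,1,1).

From H_k ≅ ker(∂_k) / im(∂_{k+1}) we obtain:

  H_0: rank C_0 − rank ∂_1 = 7 − 6 = 1, and the invariant factors of ∂_1 are all 1, so H_0 = Z.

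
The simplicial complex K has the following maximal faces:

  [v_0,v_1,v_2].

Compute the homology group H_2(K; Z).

K has 3 vertices, 3 edges, 1 triangle.
rank ∂_2 = 1, rank ∂_3 = 0 ⇒ b_2 = 1 − 1 − 0 = 0. So H_2 ≅ 0.

H_2 = 0.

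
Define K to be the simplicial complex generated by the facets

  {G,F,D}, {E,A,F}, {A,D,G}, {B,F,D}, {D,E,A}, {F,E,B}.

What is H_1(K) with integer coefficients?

H_1 ≅ Z.

Order the vertices as A < B < D < E < F < G. Listing each simplex with vertices in this order, K has dimension 2 with simplices:

  0-simplices (6): A, B, D, E, F, G
  1-simplices (12): AD, AE, AF, AG, BD, BE, BF, DE, DF, DG, EF, FG
  2-simplices (6): ADE, ADG, AEF, BDF, BEF, DFG

Hence C_0 ≅ Z^6, C_1 ≅ Z^12, C_2 ≅ Z^6.

The boundary map ∂_1: C_1 → C_0 maps an edge to its endpoints' difference, ∂[p,q] = q − p. For instance
  ∂DE = E − D.
The 6×12 boundary matrix has rank 5 and Smith normal form diag(1,1,1,1,1).

Boundary ∂_2: C_2 → C_1 maps a triangle to the signed sum of its edges. For instance
  ∂BEF = EF − BF + BE,
  ∂BDF = DF − BF + BD.
The 12×6 boundary matrix has rank 6 and Smith normal form diag(1,1,1,1,1,1).

Now H_k = ker ∂_k / im ∂_{k+1}, so:

  H_1: rank ker ∂_1 − rank ∂_2 = (12 − 5) − 6 = 1, and the invariant factors of ∂_2 are all 1, so H_1 ≅ Z.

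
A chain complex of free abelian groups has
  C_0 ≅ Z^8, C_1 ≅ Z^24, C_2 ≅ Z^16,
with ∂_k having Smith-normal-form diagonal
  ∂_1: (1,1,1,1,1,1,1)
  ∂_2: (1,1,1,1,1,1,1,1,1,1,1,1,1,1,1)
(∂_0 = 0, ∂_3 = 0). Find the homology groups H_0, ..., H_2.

H_0: b_0 = 8 − 0 − 7 = 1; torsion from ∂_1 factors > 1: none. So H_0 ≅ Z.
H_1: b_1 = 24 − 7 − 15 = 2; torsion from ∂_2 factors > 1: none. So H_1 ≅ Z^2.
H_2: b_2 = 16 − 15 − 0 = 1; torsion from ∂_3 factors > 1: none. So H_2 ≅ Z.

H_0 ≅ Z,  H_1 ≅ Z^2,  H_2 ≅ Z.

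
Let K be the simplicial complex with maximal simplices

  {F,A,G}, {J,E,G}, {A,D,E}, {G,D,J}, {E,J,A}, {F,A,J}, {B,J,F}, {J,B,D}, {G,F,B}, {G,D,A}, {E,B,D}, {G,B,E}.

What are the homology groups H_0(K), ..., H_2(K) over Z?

We work with the vertex ordering A < B < D < E < F < G < J. The simplices of K, each written with vertices in increasing order, are:

  0-simplices (7): A, B, D, E, F, G, J
  1-simplices (18): AD, AE, AF, AG, AJ, BD, BE, BF, BG, BJ, DE, DG, DJ, EG, EJ, FG, FJ, GJ
  2-simplices (12): ADE, ADG, AEJ, AFG, AFJ, BDE, BDJ, BEG, BFG, BFJ, DGJ, EGJ

giving chain groups C_0 ≅ Z^7, C_1 ≅ Z^18, C_2 ≅ Z^12.

The boundary map ∂_1: C_1 → C_0 maps an edge to its endpoints' difference, ∂[p,q] = q − p.
As a 7×18 matrix over Z this has rank 6, with invariant factors (1,1,1,1,1,1).

The boundary map ∂_2: C_2 → C_1 sends each 2-simplex [p,q,r] to [q,r] − [p,r] + [p,q]. For instance
  ∂BDE = DE − BE + BD,
  ∂DGJ = GJ − DJ + DG.
The resulting 18×12 matrix has rank 12, and its Smith normal form has invariant factors (1,1,1,1,1,1,1,1,1,1,1,2).

Computing H_k = (kernel of ∂_k) / (image of ∂_{k+1}):

  H_0: rank C_0 − rank ∂_1 = 7 − 6 = 1, and the invariant factors of ∂_1 are all 1, so H_0 ≅ Z.
  H_1: rank ker ∂_1 − rank ∂_2 = (18 − 6) − 12 = 0, and ∂_2 has invariant factor 2 > 1, so H_1 ≅ Z/2.
  H_2: rank ker ∂_2 − rank ∂_3 = (12 − 12) − 0 = 0, and there is no ∂_3, so H_2 ≅ 0.

(K is a triangulation of the real projective plane RP^2.)

H_0 ≅ Z,  H_1 ≅ Z/2,  H_2 = 0.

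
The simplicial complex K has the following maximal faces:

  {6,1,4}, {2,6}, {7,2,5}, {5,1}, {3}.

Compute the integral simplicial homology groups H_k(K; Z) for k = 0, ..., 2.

H_0 = Z^2,  H_1 = Z,  H_2 = 0.

Fix the vertex order 1 < 2 < 3 < 4 < 5 < 6 < 7 and write every simplex with vertices in increasing order. Then dim K = 2 and the simplices of K are:

  0-simplices (7): [1], [2], [3], [4], [5], [6], [7]
  1-simplices (8): [1,4], [1,5], [1,6], [2,5], [2,6], [2,7], [4,6], [5,7]
  2-simplices (2): [1,4,6], [2,5,7]

Hence C_0 ≅ Z^7, C_1 ≅ Z^8, C_2 ≅ Z^2.

∂_1: C_1 → C_0 sends each edge [p,q] (with p < q) to q − p.
This gives a 7×8 integer matrix of rank 5; reducing to Smith normal form yields diagonal entries (1,1,1,1,1).

∂_2: C_2 → C_1 sends each 2-simplex [p,q,r] to [q,r] − [p,r] + [p,q]. For instance
  ∂[1,4,6] = [4,6] − [1,6] + [1,4],
  ∂[2,5,7] = [5,7] − [2,7] + [2,5].
The 8×2 boundary matrix has rank 2 and Smith normal form diag(1,1).

Now H_k = ker ∂_k / im ∂_{k+1}, so:

  H_0: rank C_0 − rank ∂_1 = 7 − 5 = 2, and the invariant factors of ∂_1 are all 1, so H_0 ≅ Z^2.
  H_1: rank ker ∂_1 − rank ∂_2 = (8 − 5) − 2 = 1, and the invariant factors of ∂_2 are all 1, so H_1 ≅ Z.
  H_2: rank ker ∂_2 − rank ∂_3 = (2 − 2) − 0 = 0, and there is no ∂_3, so H_2 ≅ 0.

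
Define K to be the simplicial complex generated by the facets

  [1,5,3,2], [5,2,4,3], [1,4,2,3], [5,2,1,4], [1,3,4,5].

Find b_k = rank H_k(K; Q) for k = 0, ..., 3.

b_0 = 1, b_1 = 0, b_2 = 0, b_3 = 1.

K has 5 vertices, 10 edges, 10 triangles, 5 3-simplices.
rank ∂_0 = 0, rank ∂_1 = 4 ⇒ b_0 = 5 − 0 − 4 = 1; all invariant factors of ∂_1 are 1 so no torsion. So H_0 = Z.
rank ∂_1 = 4, rank ∂_2 = 6 ⇒ b_1 = 10 − 4 − 6 = 0; all invariant factors of ∂_2 are 1 so no torsion. So H_1 = 0.
rank ∂_2 = 6, rank ∂_3 = 4 ⇒ b_2 = 10 − 6 − 4 = 0; all invariant factors of ∂_3 are 1 so no torsion. So H_2 = 0.
rank ∂_3 = 4, rank ∂_4 = 0 ⇒ b_3 = 5 − 4 − 0 = 1. So H_3 = Z.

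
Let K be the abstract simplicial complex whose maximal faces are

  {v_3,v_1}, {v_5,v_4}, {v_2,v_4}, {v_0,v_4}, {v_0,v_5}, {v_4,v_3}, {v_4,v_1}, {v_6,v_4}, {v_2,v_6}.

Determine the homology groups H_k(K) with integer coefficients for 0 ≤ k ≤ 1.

H_0 ≅ Z,  H_1 ≅ Z^3.

We work with the vertex ordering v_0 < v_1 < v_2 < v_3 < v_4 < v_5 < v_6. The simplices of K, each written with vertices in increasing order, are:

  0-simplices (7): [v_0], [v_1], [v_2], [v_3], [v_4], [v_5], [v_6]
  1-simplices (9): [v_0,v_4], [v_0,v_5], [v_1,v_3], [v_1,v_4], [v_2,v_4], [v_2,v_6], [v_3,v_4], [v_4,v_5], [v_4,v_6]

Hence C_0 ≅ Z^7, C_1 ≅ Z^9.

∂_1: C_1 → C_0 is given by ∂[p,q] = [q] − [p]. For instance
  ∂[v_0,v_5] = [v_5] − [v_0].
This gives a 7×9 integer matrix of rank 6; reducing to Smith normal form yields diagonal entries (1,1,1,1,1,1).

Now H_k = ker ∂_k / im ∂_{k+1}, so:

  H_0: rank C_0 − rank ∂_1 = 7 − 6 = 1, and the invariant factors of ∂_1 are all 1, so H_0 = Z.
  H_1: rank ker ∂_1 − rank ∂_2 = (9 − 6) − 0 = 3, and there is no ∂_2, so H_1 = Z^3.

As a check, the Euler characteristic is 7 − 9 = -2, which agrees with 1 − 3 = -2.
(K is a triangulation of a wedge of 3 circles.)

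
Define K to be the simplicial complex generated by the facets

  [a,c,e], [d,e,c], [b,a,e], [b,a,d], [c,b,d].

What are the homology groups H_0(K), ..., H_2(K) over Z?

Take the total order a < b < c < d < e on the vertex set. Then K (dimension 2) consists of the simplices:

  0-simplices (5): a, b, c, d, e
  1-simplices (10): ab, ac, ad, ae, bc, bd, be, cd, ce, de
  2-simplices (5): abd, abe, ace, bcd, cde

so the chain groups are C_0 ≅ Z^5, C_1 ≅ Z^10, C_2 ≅ Z^5.

∂_1: C_1 → C_0 is given by ∂[p,q] = [q] − [p].
The resulting 5×10 matrix has rank 4, and its Smith normal form has invariant factors (1,1,1,1).

The boundary map ∂_2: C_2 → C_1 maps a triangle to the signed sum of its edges. For instance
  ∂abe = be − ae + ab,
  ∂bcd = cd − bd + bc.
As a 10×5 matrix over Z this has rank 5, with invariant factors (1,1,1,1,1).

Reading off H_k = ker ∂_k / im ∂_{k+1}:

  H_0: rank C_0 − rank ∂_1 = 5 − 4 = 1, and the invariant factors of ∂_1 are all 1, so H_0 ≅ Z.
  H_1: rank ker ∂_1 − rank ∂_2 = (10 − 4) − 5 = 1, and the invariant factors of ∂_2 are all 1, so H_1 ≅ Z.
  H_2: rank ker ∂_2 − rank ∂_3 = (5 − 5) − 0 = 0, and there is no ∂_3, so H_2 ≅ 0.

H_0 ≅ Z,  H_1 ≅ Z,  H_2 = 0.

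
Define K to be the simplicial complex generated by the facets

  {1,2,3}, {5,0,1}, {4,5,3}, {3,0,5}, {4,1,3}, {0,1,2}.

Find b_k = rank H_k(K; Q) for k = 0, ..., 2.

b_0 = 1, b_1 = 1, b_2 = 0.

Take the total order 0 < 1 < 2 < 3 < 4 < 5 on the vertex set. Then K (dimension 2) consists of the simplices:

  0-simplices (6): [0], [1], [2], [3], [4], [5]
  1-simplices (12): [0,1], [0,2], [0,3], [0,5], [1,2], [1,3], [1,4], [1,5], [2,3], [3,4], [3,5], [4,5]
  2-simplices (6): [0,1,2], [0,1,5], [0,3,5], [1,2,3], [1,3,4], [3,4,5]

Hence C_0 ≅ Z^6, C_1 ≅ Z^12, C_2 ≅ Z^6.

Boundary ∂_1: C_1 → C_0 is given by ∂[p,q] = [q] − [p].
The resulting 6×12 matrix has rank 5, and its Smith normal form has invariant factors (1,1,1,1,1).

Boundary ∂_2: C_2 → C_1 maps a triangle to the signed sum of its edges. For instance
  ∂[3,4,5] = [4,5] − [3,5] + [3,4],
  ∂[1,3,4] = [3,4] − [1,4] + [1,3].
This gives a 12×6 integer matrix of rank 6; reducing to Smith normal form yields diagonal entries (1,1,1,1,1,1).

From H_k ≅ ker(∂_k) / im(∂_{k+1}) we obtain:

  H_0: rank C_0 − rank ∂_1 = 6 − 5 = 1, and the invariant factors of ∂_1 are all 1, so H_0 ≅ Z.
  H_1: rank ker ∂_1 − rank ∂_2 = (12 − 5) − 6 = 1, and the invariant factors of ∂_2 are all 1, so H_1 ≅ Z.
  H_2: rank ker ∂_2 − rank ∂_3 = (6 − 6) − 0 = 0, and there is no ∂_3, so H_2 ≅ 0.

Hence the Betti numbers are b_0 = 1, b_1 = 1, b_2 = 0.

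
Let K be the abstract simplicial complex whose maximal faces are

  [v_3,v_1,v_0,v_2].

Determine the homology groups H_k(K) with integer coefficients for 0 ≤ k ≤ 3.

H_0 ≅ Z,  H_1 = 0,  H_2 = 0,  H_3 = 0.

Take the total order v_0 < v_1 < v_2 < v_3 on the vertex set. Then K (dimension 3) consists of the simplices:

  0-simplices (4): [v_0], [v_1], [v_2], [v_3]
  1-simplices (6): [v_0,v_1], [v_0,v_2], [v_0,v_3], [v_1,v_2], [v_1,v_3], [v_2,v_3]
  2-simplices (4): [v_0,v_1,v_2], [v_0,v_1,v_3], [v_0,v_2,v_3], [v_1,v_2,v_3]
  3-simplices (1): [v_0,v_1,v_2,v_3]

so the chain groups are C_0 ≅ Z^4, C_1 ≅ Z^6, C_2 ≅ Z^4, C_3 ≅ Z^1.

The boundary map ∂_1: C_1 → C_0 maps an edge to its endpoints' difference, ∂[p,q] = q − p. For instance
  ∂[v_0,v_2] = [v_2] − [v_0].
This gives a 4×6 integer matrix of rank 3; reducing to Smith normal form yields diagonal entries (1,1,1).

The boundary map ∂_2: C_2 → C_1 maps a triangle to the signed sum of its edges. For instance
  ∂[v_0,v_2,v_3] = [v_2,v_3] − [v_0,v_3] + [v_0,v_2],
  ∂[v_0,v_1,v_3] = [v_1,v_3] − [v_0,v_3] + [v_0,v_1].
The resulting 6×4 matrix has rank 3, and its Smith normal form has invariant factors (1,1,1).

Boundary ∂_3: C_3 → C_2 sends each 3-simplex σ to the alternating sum Σ_i (−1)^i (σ with its i-th vertex removed). For instance
  ∂[v_0,v_1,v_2,v_3] = [v_1,v_2,v_3] − [v_0,v_2,v_3] + [v_0,v_1,v_3] − [v_0,v_1,v_2].
As a 4×1 matrix over Z this has rank 1, with invariant factors (1).

Now H_k = ker ∂_k / im ∂_{k+1}, so:

  H_0: rank C_0 − rank ∂_1 = 4 − 3 = 1, and the invariant factors of ∂_1 are all 1, so H_0 ≅ Z.
  H_1: rank ker ∂_1 − rank ∂_2 = (6 − 3) − 3 = 0, and the invariant factors of ∂_2 are all 1, so H_1 ≅ 0.
  H_2: rank ker ∂_2 − rank ∂_3 = (4 − 3) − 1 = 0, and the invariant factors of ∂_3 are all 1, so H_2 ≅ 0.
  H_3: rank ker ∂_3 − rank ∂_4 = (1 − 1) − 0 = 0, and there is no ∂_4, so H_3 ≅ 0.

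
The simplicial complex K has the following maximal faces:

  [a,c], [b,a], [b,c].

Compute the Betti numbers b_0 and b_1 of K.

b_0 = 1, b_1 = 1.

Take the total order a < b < c on the vertex set. Then K (dimension 1) consists of the simplices:

  0-simplices (3): a, b, c
  1-simplices (3): ab, ac, bc

Hence C_0 ≅ Z^3, C_1 ≅ Z^3.

∂_1: C_1 → C_0 sends each edge [p,q] (with p < q) to q − p. For instance
  ∂ab = b − a.
The resulting 3×3 matrix has rank 2, and its Smith normal form has invariant factors (1,1).

Now H_k = ker ∂_k / im ∂_{k+1}, so:

  H_0: rank C_0 − rank ∂_1 = 3 − 2 = 1, and the invariant factors of ∂_1 are all 1, so H_0 ≅ Z.
  H_1: rank ker ∂_1 − rank ∂_2 = (3 − 2) − 0 = 1, and there is no ∂_2, so H_1 ≅ Z.

As a check, the Euler characteristic is 3 − 3 = 0, which agrees with 1 − 1 = 0.

Hence the Betti numbers are b_0 = 1, b_1 = 1.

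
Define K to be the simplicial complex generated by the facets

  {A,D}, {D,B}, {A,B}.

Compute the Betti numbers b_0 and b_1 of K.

Order the vertices as A < B < D. Listing each simplex with vertices in this order, K has dimension 1 with simplices:

  0-simplices (3): A, B, D
  1-simplices (3): AB, AD, BD

Hence C_0 ≅ Z^3, C_1 ≅ Z^3.

The boundary map ∂_1: C_1 → C_0 is given by ∂[p,q] = [q] − [p].
As a 3×3 matrix over Z this has rank 2, with invariant factors (1,1).

Now H_k = ker ∂_k / im ∂_{k+1}, so:

  H_0: rank C_0 − rank ∂_1 = 3 − 2 = 1, and the invariant factors of ∂_1 are all 1, so H_0 = Z.
  H_1: rank ker ∂_1 − rank ∂_2 = (3 − 2) − 0 = 1, and there is no ∂_2, so H_1 = Z.

(K is a triangulation of the circle S^1.)

Hence the Betti numbers are b_0 = 1, b_1 = 1.

b_0 = 1, b_1 = 1.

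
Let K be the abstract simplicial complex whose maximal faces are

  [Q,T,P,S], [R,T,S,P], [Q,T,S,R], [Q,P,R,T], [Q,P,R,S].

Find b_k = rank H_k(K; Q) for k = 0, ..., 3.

Order the vertices as P < Q < R < S < T. Listing each simplex with vertices in this order, K has dimension 3 with simplices:

  0-simplices (5): P, Q, R, S, T
  1-simplices (10): PQ, PR, PS, PT, QR, QS, QT, RS, RT, ST
  2-simplices (10): PQR, PQS, PQT, PRS, PRT, PST, QRS, QRT, QST, RST
  3-simplices (5): PQRS, PQRT, PQST, PRST, QRST

so the chain groups are C_0 ≅ Z^5, C_1 ≅ Z^10, C_2 ≅ Z^10, C_3 ≅ Z^5.

∂_1: C_1 → C_0 is given by ∂[p,q] = [q] − [p]. For instance
  ∂PT = T − P.
The resulting 5×10 matrix has rank 4, and its Smith normal form has invariant factors (1,1,1,1).

∂_2: C_2 → C_1 acts by ∂[p,q,r] = [q,r] − [p,r] + [p,q]. For instance
  ∂QRS = RS − QS + QR,
  ∂PQR = QR − PR + PQ.
As a 10×10 matrix over Z this has rank 6, with invariant factors (1,1,1,1,1,1).

The boundary map ∂_3: C_3 → C_2 sends each 3-simplex σ to the alternating sum Σ_i (−1)^i (σ with its i-th vertex removed). For instance
  ∂PQRS = QRS − PRS + PQS − PQR,
  ∂PQST = QST − PST + PQT − PQS.
The 10×5 boundary matrix has rank 4 and Smith normal form diag(1,1,1,1).

From H_k ≅ ker(∂_k) / im(∂_{k+1}) we obtain:

  H_0: rank C_0 − rank ∂_1 = 5 − 4 = 1, and the invariant factors of ∂_1 are all 1, so H_0 ≅ Z.
  H_1: rank ker ∂_1 − rank ∂_2 = (10 − 4) − 6 = 0, and the invariant factors of ∂_2 are all 1, so H_1 ≅ 0.
  H_2: rank ker ∂_2 − rank ∂_3 = (10 − 6) − 4 = 0, and the invariant factors of ∂_3 are all 1, so H_2 ≅ 0.
  H_3: rank ker ∂_3 − rank ∂_4 = (5 − 4) − 0 = 1, and there is no ∂_4, so H_3 ≅ Z.

Hence the Betti numbers are b_0 = 1, b_1 = 0, b_2 = 0, b_3 = 1.

b_0 = 1, b_1 = 0, b_2 = 0, b_3 = 1.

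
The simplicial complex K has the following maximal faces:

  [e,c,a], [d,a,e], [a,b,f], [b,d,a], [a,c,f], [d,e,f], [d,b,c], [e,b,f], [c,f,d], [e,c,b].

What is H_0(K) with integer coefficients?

H_0 ≅ Z.

Take the total order a < b < c < d < e < f on the vertex set. Then K (dimension 2) consists of the simplices:

  0-simplices (6): a, b, c, d, e, f
  1-simplices (15): ab, ac, ad, ae, af, bc, bd, be, bf, cd, ce, cf, de, df, ef
  2-simplices (10): abd, abf, ace, acf, ade, bcd, bce, bef, cdf, def

Hence C_0 ≅ Z^6, C_1 ≅ Z^15, C_2 ≅ Z^10.

The boundary map ∂_1: C_1 → C_0 is given by ∂[p,q] = [q] − [p]. For instance
  ∂bf = f − b.
This gives a 6×15 integer matrix of rank 5; reducing to Smith normal form yields diagonal entries (1,1,1,1,1).

Boundary ∂_2: C_2 → C_1 sends each 2-simplex [p,q,r] to [q,r] − [p,r] + [p,q]. For instance
  ∂ade = de − ae + ad,
  ∂cdf = df − cf + cd.
The 15×10 boundary matrix has rank 10 and Smith normal form diag(1,1,1,1,1,1,1,1,1,2).

Computing H_k = (kernel of ∂_k) / (image of ∂_{k+1}):

  H_0: rank C_0 − rank ∂_1 = 6 − 5 = 1, and the invariant factors of ∂_1 are all 1, so H_0 = Z.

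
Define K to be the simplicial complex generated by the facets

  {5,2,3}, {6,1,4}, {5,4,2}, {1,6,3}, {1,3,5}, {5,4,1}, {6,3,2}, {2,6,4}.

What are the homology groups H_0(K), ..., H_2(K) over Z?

H_0 = Z,  H_1 = 0,  H_2 = Z.

Order the vertices as 1 < 2 < 3 < 4 < 5 < 6. Listing each simplex with vertices in this order, K has dimension 2 with simplices:

  0-simplices (6): [1], [2], [3], [4], [5], [6]
  1-simplices (12): [1,3], [1,4], [1,5], [1,6], [2,3], [2,4], [2,5], [2,6], [3,5], [3,6], [4,5], [4,6]
  2-simplices (8): [1,3,5], [1,3,6], [1,4,5], [1,4,6], [2,3,5], [2,3,6], [2,4,5], [2,4,6]

so the chain groups are C_0 ≅ Z^6, C_1 ≅ Z^12, C_2 ≅ Z^8.

Boundary ∂_1: C_1 → C_0 maps an edge to its endpoints' difference, ∂[p,q] = q − p. For instance
  ∂[1,3] = [3] − [1].
As a 6×12 matrix over Z this has rank 5, with invariant factors (1,1,1,1,1).

∂_2: C_2 → C_1 acts by ∂[p,q,r] = [q,r] − [p,r] + [p,q]. For instance
  ∂[1,4,6] = [4,6] − [1,6] + [1,4],
  ∂[1,3,6] = [3,6] − [1,6] + [1,3].
The resulting 12×8 matrix has rank 7, and its Smith normal form has invariant factors (1,1,1,1,1,1,1).

Computing H_k = (kernel of ∂_k) / (image of ∂_{k+1}):

  H_0: rank C_0 − rank ∂_1 = 6 − 5 = 1, and the invariant factors of ∂_1 are all 1, so H_0 = Z.
  H_1: rank ker ∂_1 − rank ∂_2 = (12 − 5) − 7 = 0, and the invariant factors of ∂_2 are all 1, so H_1 = 0.
  H_2: rank ker ∂_2 − rank ∂_3 = (8 − 7) − 0 = 1, and there is no ∂_3, so H_2 = Z.

As a check, the Euler characteristic is 6 − 12 + 8 = 2, which agrees with 1 − 0 + 1 = 2.
(K is a triangulation of the 2-sphere S^2.)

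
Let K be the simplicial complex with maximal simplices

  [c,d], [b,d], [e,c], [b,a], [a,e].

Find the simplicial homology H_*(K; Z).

We work with the vertex ordering a < b < c < d < e. The simplices of K, each written with vertices in increasing order, are:

  0-simplices (5): a, b, c, d, e
  1-simplices (5): ab, ae, bd, cd, ce

giving chain groups C_0 ≅ Z^5, C_1 ≅ Z^5.

∂_1: C_1 → C_0 is given by ∂[p,q] = [q] − [p]. For instance
  ∂ae = e − a.
As a 5×5 matrix over Z this has rank 4, with invariant factors (1,1,1,1).

Now H_k = ker ∂_k / im ∂_{k+1}, so:

  H_0: rank C_0 − rank ∂_1 = 5 − 4 = 1, and the invariant factors of ∂_1 are all 1, so H_0 ≅ Z.
  H_1: rank ker ∂_1 − rank ∂_2 = (5 − 4) − 0 = 1, and there is no ∂_2, so H_1 ≅ Z.

As a check, the Euler characteristic is 5 − 5 = 0, which agrees with 1 − 1 = 0.
(K is a triangulation of the circle S^1.)

H_0 = Z,  H_1 = Z.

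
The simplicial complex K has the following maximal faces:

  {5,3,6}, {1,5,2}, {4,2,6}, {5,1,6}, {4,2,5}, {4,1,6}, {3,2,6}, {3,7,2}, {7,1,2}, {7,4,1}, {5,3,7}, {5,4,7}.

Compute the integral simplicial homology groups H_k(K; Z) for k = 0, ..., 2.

H_0 ≅ Z,  H_1 ≅ Z/2Z,  H_2 = 0.

Fix the vertex order 1 < 2 < 3 < 4 < 5 < 6 < 7 and write every simplex with vertices in increasing order. Then dim K = 2 and the simplices of K are:

  0-simplices (7): [1], [2], [3], [4], [5], [6], [7]
  1-simplices (18): [1,2], [1,4], [1,5], [1,6], [1,7], [2,3], [2,4], [2,5], [2,6], [2,7], [3,5], [3,6], [3,7], [4,5], [4,6], [4,7], [5,6], [5,7]
  2-simplices (12): [1,2,5], [1,2,7], [1,4,6], [1,4,7], [1,5,6], [2,3,6], [2,3,7], [2,4,5], [2,4,6], [3,5,6], [3,5,7], [4,5,7]

so the chain groups are C_0 ≅ Z^7, C_1 ≅ Z^18, C_2 ≅ Z^12.

The boundary map ∂_1: C_1 → C_0 maps an edge to its endpoints' difference, ∂[p,q] = q − p. For instance
  ∂[1,4] = [4] − [1].
The 7×18 boundary matrix has rank 6 and Smith normal form diag(1,1,1,1,1,1).

Boundary ∂_2: C_2 → C_1 acts by ∂[p,q,r] = [q,r] − [p,r] + [p,q]. For instance
  ∂[1,4,6] = [4,6] − [1,6] + [1,4],
  ∂[2,4,5] = [4,5] − [2,5] + [2,4].
The 18×12 boundary matrix has rank 12 and Smith normal form diag(1,1,1,1,1,1,1,1,1,1,1,2).

Reading off H_k = ker ∂_k / im ∂_{k+1}:

  H_0: rank C_0 − rank ∂_1 = 7 − 6 = 1, and the invariant factors of ∂_1 are all 1, so H_0 ≅ Z.
  H_1: rank ker ∂_1 − rank ∂_2 = (18 − 6) − 12 = 0, and ∂_2 has invariant factor 2 > 1, so H_1 ≅ Z/2Z.
  H_2: rank ker ∂_2 − rank ∂_3 = (12 − 12) − 0 = 0, and there is no ∂_3, so H_2 ≅ 0.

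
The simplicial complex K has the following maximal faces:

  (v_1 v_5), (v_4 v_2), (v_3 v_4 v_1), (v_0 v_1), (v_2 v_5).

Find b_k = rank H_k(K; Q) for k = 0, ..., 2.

b_0 = 1, b_1 = 1, b_2 = 0.

Fix the vertex order v_0 < v_1 < v_2 < v_3 < v_4 < v_5 and write every simplex with vertices in increasing order. Then dim K = 2 and the simplices of K are:

  0-simplices (6): [v_0], [v_1], [v_2], [v_3], [v_4], [v_5]
  1-simplices (7): [v_0,v_1], [v_1,v_3], [v_1,v_4], [v_1,v_5], [v_2,v_4], [v_2,v_5], [v_3,v_4]
  2-simplices (1): [v_1,v_3,v_4]

giving chain groups C_0 ≅ Z^6, C_1 ≅ Z^7, C_2 ≅ Z^1.

The boundary map ∂_1: C_1 → C_0 is given by ∂[p,q] = [q] − [p]. For instance
  ∂[v_1,v_3] = [v_3] − [v_1].
The resulting 6×7 matrix has rank 5, and its Smith normal form has invariant factors (1,1,1,1,1).

The boundary map ∂_2: C_2 → C_1 sends each 2-simplex [p,q,r] to [q,r] − [p,r] + [p,q]. For instance
  ∂[v_1,v_3,v_4] = [v_3,v_4] − [v_1,v_4] + [v_1,v_3].
The 7×1 boundary matrix has rank 1 and Smith normal form diag(1).

Computing H_k = (kernel of ∂_k) / (image of ∂_{k+1}):

  H_0: rank C_0 − rank ∂_1 = 6 − 5 = 1, and the invariant factors of ∂_1 are all 1, so H_0 ≅ Z.
  H_1: rank ker ∂_1 − rank ∂_2 = (7 − 5) − 1 = 1, and the invariant factors of ∂_2 are all 1, so H_1 ≅ Z.
  H_2: rank ker ∂_2 − rank ∂_3 = (1 − 1) − 0 = 0, and there is no ∂_3, so H_2 ≅ 0.

Hence the Betti numbers are b_0 = 1, b_1 = 1, b_2 = 0.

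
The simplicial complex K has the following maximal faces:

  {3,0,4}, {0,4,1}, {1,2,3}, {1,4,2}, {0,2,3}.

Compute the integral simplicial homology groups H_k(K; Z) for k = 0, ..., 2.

Take the total order 0 < 1 < 2 < 3 < 4 on the vertex set. Then K (dimension 2) consists of the simplices:

  0-simplices (5): [0], [1], [2], [3], [4]
  1-simplices (10): [0,1], [0,2], [0,3], [0,4], [1,2], [1,3], [1,4], [2,3], [2,4], [3,4]
  2-simplices (5): [0,1,4], [0,2,3], [0,3,4], [1,2,3], [1,2,4]

so the chain groups are C_0 ≅ Z^5, C_1 ≅ Z^10, C_2 ≅ Z^5.

The boundary map ∂_1: C_1 → C_0 maps an edge to its endpoints' difference, ∂[p,q] = q − p. For instance
  ∂[2,4] = [4] − [2].
This gives a 5×10 integer matrix of rank 4; reducing to Smith normal form yields diagonal entries (1,1,1,1).

∂_2: C_2 → C_1 sends each 2-simplex [p,q,r] to [q,r] − [p,r] + [p,q]. For instance
  ∂[1,2,4] = [2,4] − [1,4] + [1,2],
  ∂[0,3,4] = [3,4] − [0,4] + [0,3].
This gives a 10×5 integer matrix of rank 5; reducing to Smith normal form yields diagonal entries (1,1,1,1,1).

Reading off H_k = ker ∂_k / im ∂_{k+1}:

  H_0: rank C_0 − rank ∂_1 = 5 − 4 = 1, and the invariant factors of ∂_1 are all 1, so H_0 = Z.
  H_1: rank ker ∂_1 − rank ∂_2 = (10 − 4) − 5 = 1, and the invariant factors of ∂_2 are all 1, so H_1 = Z.
  H_2: rank ker ∂_2 − rank ∂_3 = (5 − 5) − 0 = 0, and there is no ∂_3, so H_2 = 0.

As a check, the Euler characteristic is 5 − 10 + 5 = 0, which agrees with 1 − 1 + 0 = 0.
(K is a triangulation of the Möbius band.)

H_0 = Z,  H_1 = Z,  H_2 = 0.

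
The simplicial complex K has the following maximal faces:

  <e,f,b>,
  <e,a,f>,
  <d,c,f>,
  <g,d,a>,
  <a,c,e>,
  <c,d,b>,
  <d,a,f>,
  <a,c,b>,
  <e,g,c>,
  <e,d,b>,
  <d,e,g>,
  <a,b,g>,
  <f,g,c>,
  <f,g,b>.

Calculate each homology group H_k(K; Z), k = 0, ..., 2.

H_0 = Z,  H_1 = Z^2,  H_2 = Z.

Order the vertices as a < b < c < d < e < f < g. Listing each simplex with vertices in this order, K has dimension 2 with simplices:

  0-simplices (7): a, b, c, d, e, f, g
  1-simplices (21): ab, ac, ad, ae, af, ag, bc, bd, be, bf, bg, cd, ce, cf, cg, de, df, dg, ef, eg, fg
  2-simplices (14): abc, abg, ace, adf, adg, aef, bcd, bde, bef, bfg, cdf, ceg, cfg, deg

Hence C_0 ≅ Z^7, C_1 ≅ Z^21, C_2 ≅ Z^14.

Boundary ∂_1: C_1 → C_0 sends each edge [p,q] (with p < q) to q − p.
The 7×21 boundary matrix has rank 6 and Smith normal form diag(1,1,1,1,1,1).

Boundary ∂_2: C_2 → C_1 acts by ∂[p,q,r] = [q,r] − [p,r] + [p,q]. For instance
  ∂deg = eg − dg + de,
  ∂cdf = df − cf + cd.
The 21×14 boundary matrix has rank 13 and Smith normal form diag(1,1,1,1,1,1,1,1,1,1,1,1,1).

Computing H_k = (kernel of ∂_k) / (image of ∂_{k+1}):

  H_0: rank C_0 − rank ∂_1 = 7 − 6 = 1, and the invariant factors of ∂_1 are all 1, so H_0 = Z.
  H_1: rank ker ∂_1 − rank ∂_2 = (21 − 6) − 13 = 2, and the invariant factors of ∂_2 are all 1, so H_1 = Z^2.
  H_2: rank ker ∂_2 − rank ∂_3 = (14 − 13) − 0 = 1, and there is no ∂_3, so H_2 = Z.

(K is a triangulation of the torus T^2.)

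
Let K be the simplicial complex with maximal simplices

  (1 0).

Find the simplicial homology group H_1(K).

H_1 ≅ 0.

K has 2 vertices, 1 edge.
rank ∂_1 = 1, rank ∂_2 = 0 ⇒ b_1 = 1 − 1 − 0 = 0. So H_1 ≅ 0.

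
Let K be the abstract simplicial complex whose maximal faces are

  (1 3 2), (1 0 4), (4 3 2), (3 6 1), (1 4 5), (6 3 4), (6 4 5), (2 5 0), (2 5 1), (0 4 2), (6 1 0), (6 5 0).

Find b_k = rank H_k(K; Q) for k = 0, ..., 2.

K has 7 vertices, 18 edges, 12 triangles.
rank ∂_0 = 0, rank ∂_1 = 6 ⇒ b_0 = 7 − 0 − 6 = 1; all invariant factors of ∂_1 are 1 so no torsion. So H_0 ≅ Z.
rank ∂_1 = 6, rank ∂_2 = 12 ⇒ b_1 = 18 − 6 − 12 = 0; ∂_2 has invariant factor(s) [2] giving torsion. So H_1 ≅ Z/2.
rank ∂_2 = 12, rank ∂_3 = 0 ⇒ b_2 = 12 − 12 − 0 = 0. So H_2 ≅ 0.

b_0 = 1, b_1 = 0, b_2 = 0.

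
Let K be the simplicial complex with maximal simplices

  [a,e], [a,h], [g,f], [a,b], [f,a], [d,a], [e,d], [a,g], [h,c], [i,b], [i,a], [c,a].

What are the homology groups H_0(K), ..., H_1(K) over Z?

H_0 ≅ Z,  H_1 ≅ Z^4.

Take the total order a < b < c < d < e < f < g < h < i on the vertex set. Then K (dimension 1) consists of the simplices:

  0-simplices (9): a, b, c, d, e, f, g, h, i
  1-simplices (12): ab, ac, ad, ae, af, ag, ah, ai, bi, ch, de, fg

giving chain groups C_0 ≅ Z^9, C_1 ≅ Z^12.

The boundary map ∂_1: C_1 → C_0 is given by ∂[p,q] = [q] − [p]. For instance
  ∂ae = e − a.
The 9×12 boundary matrix has rank 8 and Smith normal form diag(1,1,1,1,1,1,1,1).

From H_k ≅ ker(∂_k) / im(∂_{k+1}) we obtain:

  H_0: rank C_0 − rank ∂_1 = 9 − 8 = 1, and the invariant factors of ∂_1 are all 1, so H_0 = Z.
  H_1: rank ker ∂_1 − rank ∂_2 = (12 − 8) − 0 = 4, and there is no ∂_2, so H_1 = Z^4.

(K is a triangulation of a wedge of 4 circles.)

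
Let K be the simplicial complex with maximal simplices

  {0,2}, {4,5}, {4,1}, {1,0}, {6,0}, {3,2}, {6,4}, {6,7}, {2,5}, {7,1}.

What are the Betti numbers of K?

b_0 = 1, b_1 = 3.

We work with the vertex ordering 0 < 1 < 2 < 3 < 4 < 5 < 6 < 7. The simplices of K, each written with vertices in increasing order, are:

  0-simplices (8): [0], [1], [2], [3], [4], [5], [6], [7]
  1-simplices (10): [0,1], [0,2], [0,6], [1,4], [1,7], [2,3], [2,5], [4,5], [4,6], [6,7]

so the chain groups are C_0 ≅ Z^8, C_1 ≅ Z^10.

∂_1: C_1 → C_0 is given by ∂[p,q] = [q] − [p]. For instance
  ∂[0,6] = [6] − [0].
As a 8×10 matrix over Z this has rank 7, with invariant factors (1,1,1,1,1,1,1).

Computing H_k = (kernel of ∂_k) / (image of ∂_{k+1}):

  H_0: rank C_0 − rank ∂_1 = 8 − 7 = 1, and the invariant factors of ∂_1 are all 1, so H_0 = Z.
  H_1: rank ker ∂_1 − rank ∂_2 = (10 − 7) − 0 = 3, and there is no ∂_2, so H_1 = Z^3.

As a check, the Euler characteristic is 8 − 10 = -2, which agrees with 1 − 3 = -2.

Hence the Betti numbers are b_0 = 1, b_1 = 3.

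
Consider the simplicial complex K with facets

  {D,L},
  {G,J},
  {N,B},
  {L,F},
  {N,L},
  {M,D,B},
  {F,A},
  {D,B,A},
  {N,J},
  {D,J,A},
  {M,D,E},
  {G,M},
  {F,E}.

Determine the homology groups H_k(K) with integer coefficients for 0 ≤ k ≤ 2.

K has 10 vertices, 18 edges, 4 triangles.
rank ∂_0 = 0, rank ∂_1 = 9 ⇒ b_0 = 10 − 0 − 9 = 1; all invariant factors of ∂_1 are 1 so no torsion. So H_0 ≅ Z.
rank ∂_1 = 9, rank ∂_2 = 4 ⇒ b_1 = 18 − 9 − 4 = 5; all invariant factors of ∂_2 are 1 so no torsion. So H_1 ≅ Z^5.
rank ∂_2 = 4, rank ∂_3 = 0 ⇒ b_2 = 4 − 4 − 0 = 0. So H_2 ≅ 0.

H_0 ≅ Z,  H_1 ≅ Z^5,  H_2 = 0.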